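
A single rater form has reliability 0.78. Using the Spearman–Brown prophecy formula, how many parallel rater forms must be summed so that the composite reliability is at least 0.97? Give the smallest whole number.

10

k ≥ ρ*(1−ρ₁)/(ρ₁(1−ρ*)) = 0.97·0.22 / (0.78·0.03) = 9.120.
Smallest integer k = 10.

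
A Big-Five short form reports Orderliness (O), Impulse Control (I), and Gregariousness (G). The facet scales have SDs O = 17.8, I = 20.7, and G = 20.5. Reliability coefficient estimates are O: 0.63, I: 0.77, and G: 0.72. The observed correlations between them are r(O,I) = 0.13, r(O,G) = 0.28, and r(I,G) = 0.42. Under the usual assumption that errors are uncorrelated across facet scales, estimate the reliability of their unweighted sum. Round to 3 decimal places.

Var(O+I+G) = 17.8² + 20.7² + 20.5² + 2·[17.8·20.7·0.13 + 17.8·20.5·0.28 + 20.7·20.5·0.42] = 1165.58 + 656.598 = 1822.18.
Because errors are independent across components, Cov(Tᵢ,Tⱼ) = Cov(Xᵢ,Xⱼ); the off-diagonal part of the true-score variance is the same as above.
True-score variance = [17.8²·0.63 + 20.7²·0.77 + 20.5²·0.72] + 656.598 = 832.126 + 656.598 = 1488.72.
Reliability = 1488.72 / 1822.18 = 0.817.

0.817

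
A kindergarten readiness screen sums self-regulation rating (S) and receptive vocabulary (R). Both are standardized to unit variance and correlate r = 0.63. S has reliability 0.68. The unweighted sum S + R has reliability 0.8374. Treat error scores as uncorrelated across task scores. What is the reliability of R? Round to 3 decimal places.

0.790

Var(S+R) = 2 + 2·0.63 = 3.260.
True-score variance = ρ_S + ρ_R + 2·0.63, so 0.8374 = (0.68 + ρ_R + 1.26) / 3.260.
ρ_R = 0.8374·3.260 − 0.68 − 1.26 = 0.790.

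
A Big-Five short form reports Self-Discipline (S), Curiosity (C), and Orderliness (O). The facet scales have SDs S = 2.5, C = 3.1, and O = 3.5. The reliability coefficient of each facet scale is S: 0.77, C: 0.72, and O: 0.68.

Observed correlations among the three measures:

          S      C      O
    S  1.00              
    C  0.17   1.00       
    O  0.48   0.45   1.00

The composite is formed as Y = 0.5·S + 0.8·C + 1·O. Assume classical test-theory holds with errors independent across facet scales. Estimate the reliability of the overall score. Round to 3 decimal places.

Var(Y) = 0.5²·2.5² + 0.8²·3.1² + 3.5² + 2·[0.4·2.5·3.1·0.17 + 0.5·2.5·3.5·0.48 + 0.8·3.1·3.5·0.45] = 19.9629 + 13.066 = 33.0289.
With uncorrelated errors the cross-covariances are all true-score covariance, so they carry over unchanged; only the diagonal terms shrink to ρᵢσᵢ².
True-score variance = [0.5²·2.5²·0.77 + 0.8²·3.1²·0.72 + 3.5²·0.68] + 13.066 = 13.9614 + 13.066 = 27.0274.
Reliability = 27.0274 / 33.0289 = 0.818.

0.818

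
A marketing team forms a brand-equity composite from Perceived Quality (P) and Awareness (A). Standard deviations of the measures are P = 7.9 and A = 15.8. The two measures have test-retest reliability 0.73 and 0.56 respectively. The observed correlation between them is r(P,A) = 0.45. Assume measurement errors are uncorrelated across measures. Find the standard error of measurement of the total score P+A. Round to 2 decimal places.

Var(total) = 312.05 + 112.338 = 424.388.
True-score variance = 185.358 + 112.338 = 297.696, so reliability = 0.7015.
Error variance = 424.388 − 297.696 = 126.692; SEM = √126.692 = 11.26.

11.26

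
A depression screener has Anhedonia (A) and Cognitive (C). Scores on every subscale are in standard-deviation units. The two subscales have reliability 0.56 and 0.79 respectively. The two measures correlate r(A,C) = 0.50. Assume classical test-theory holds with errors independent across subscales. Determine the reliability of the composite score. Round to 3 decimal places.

0.783

Var(A+C) = 2 + 2·[0.50] = 2 + 1 = 3.
Because errors are independent across components, Cov(Tᵢ,Tⱼ) = Cov(Xᵢ,Xⱼ); the off-diagonal part of the true-score variance is the same as above.
True-score variance = [0.56 + 0.79] + 1 = 1.35 + 1 = 2.35.
Reliability = 2.35 / 3 = 0.783.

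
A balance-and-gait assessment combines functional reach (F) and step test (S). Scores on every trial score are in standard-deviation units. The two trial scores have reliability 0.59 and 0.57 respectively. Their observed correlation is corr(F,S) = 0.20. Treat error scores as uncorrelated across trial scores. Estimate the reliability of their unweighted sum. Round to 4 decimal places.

0.6500

Var(F+S) = 2 + 2·[0.20] = 2 + 0.4 = 2.4.
With uncorrelated errors the cross-covariances are all true-score covariance, so they carry over unchanged; only the diagonal terms shrink to ρᵢσᵢ².
True-score variance = [0.59 + 0.57] + 0.4 = 1.16 + 0.4 = 1.56.
Reliability = 1.56 / 2.4 = 0.6500.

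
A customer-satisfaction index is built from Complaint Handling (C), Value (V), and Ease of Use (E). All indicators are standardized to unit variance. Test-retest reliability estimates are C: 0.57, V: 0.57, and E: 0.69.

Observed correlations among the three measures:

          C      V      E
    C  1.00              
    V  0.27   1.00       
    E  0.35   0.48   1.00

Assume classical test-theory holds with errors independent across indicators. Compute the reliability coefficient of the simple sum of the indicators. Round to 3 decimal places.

0.775

Var(C+V+E) = 3 + 2·[0.27 + 0.35 + 0.48] = 3 + 2.2 = 5.2.
With uncorrelated errors the cross-covariances are all true-score covariance, so they carry over unchanged; only the diagonal terms shrink to ρᵢσᵢ².
True-score variance = [0.57 + 0.57 + 0.69] + 2.2 = 1.83 + 2.2 = 4.03.
Reliability = 4.03 / 5.2 = 0.775.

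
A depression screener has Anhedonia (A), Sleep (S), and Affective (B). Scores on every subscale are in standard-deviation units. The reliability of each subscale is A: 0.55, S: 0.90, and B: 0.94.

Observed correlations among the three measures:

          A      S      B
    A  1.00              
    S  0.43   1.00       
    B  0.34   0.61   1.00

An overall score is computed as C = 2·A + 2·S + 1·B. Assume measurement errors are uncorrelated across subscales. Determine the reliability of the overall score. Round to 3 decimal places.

0.861

Var(C) = 2² + 2² + 1 + 2·[4·0.43 + 2·0.34 + 2·0.61] = 9 + 7.24 = 16.24.
Under uncorrelated errors the observed covariances equal the true-score covariances, so only the own-variance terms attenuate.
True-score variance = [2²·0.55 + 2²·0.90 + 0.94] + 7.24 = 6.74 + 7.24 = 13.98.
Reliability = 13.98 / 16.24 = 0.861.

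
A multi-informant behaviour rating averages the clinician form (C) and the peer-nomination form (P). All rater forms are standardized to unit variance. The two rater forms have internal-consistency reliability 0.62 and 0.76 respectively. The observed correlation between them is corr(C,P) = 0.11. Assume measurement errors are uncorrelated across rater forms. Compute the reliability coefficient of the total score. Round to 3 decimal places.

Var(C+P) = 2 + 2·[0.11] = 2 + 0.22 = 2.22.
Under uncorrelated errors the observed covariances equal the true-score covariances, so only the own-variance terms attenuate.
True-score variance = [0.62 + 0.76] + 0.22 = 1.38 + 0.22 = 1.6.
Reliability = 1.6 / 2.22 = 0.721.

0.721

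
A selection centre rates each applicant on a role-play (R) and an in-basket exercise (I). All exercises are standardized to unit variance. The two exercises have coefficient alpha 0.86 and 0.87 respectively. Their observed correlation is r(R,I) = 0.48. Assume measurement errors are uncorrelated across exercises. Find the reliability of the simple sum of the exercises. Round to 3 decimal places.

Var(R+I) = 2 + 2·[0.48] = 2 + 0.96 = 2.96.
Because errors are independent across components, Cov(Tᵢ,Tⱼ) = Cov(Xᵢ,Xⱼ); the off-diagonal part of the true-score variance is the same as above.
True-score variance = [0.86 + 0.87] + 0.96 = 1.73 + 0.96 = 2.69.
Reliability = 2.69 / 2.96 = 0.909.

0.909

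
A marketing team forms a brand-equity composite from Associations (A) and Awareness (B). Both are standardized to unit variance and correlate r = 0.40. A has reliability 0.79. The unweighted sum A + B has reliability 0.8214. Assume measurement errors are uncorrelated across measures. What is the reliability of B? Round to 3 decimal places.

0.710

Var(A+B) = 2 + 2·0.40 = 2.800.
True-score variance = ρ_A + ρ_B + 2·0.40, so 0.8214 = (0.79 + ρ_B + 0.80) / 2.800.
ρ_B = 0.8214·2.800 − 0.79 − 0.80 = 0.710.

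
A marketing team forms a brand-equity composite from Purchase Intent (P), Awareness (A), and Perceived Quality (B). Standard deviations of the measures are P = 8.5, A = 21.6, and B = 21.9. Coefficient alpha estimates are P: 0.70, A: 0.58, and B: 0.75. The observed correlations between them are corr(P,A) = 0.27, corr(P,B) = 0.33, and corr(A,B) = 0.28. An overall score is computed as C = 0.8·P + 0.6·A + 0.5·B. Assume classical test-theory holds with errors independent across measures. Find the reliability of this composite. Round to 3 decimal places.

0.776

Var(C) = 0.8²·8.5² + 0.6²·21.6² + 0.5²·21.9² + 2·[0.48·8.5·21.6·0.27 + 0.4·8.5·21.9·0.33 + 0.3·21.6·21.9·0.28] = 334.104 + 176.203 = 510.308.
With uncorrelated errors the cross-covariances are all true-score covariance, so they carry over unchanged; only the diagonal terms shrink to ρᵢσᵢ².
True-score variance = [0.8²·8.5²·0.70 + 0.6²·21.6²·0.58 + 0.5²·21.9²·0.75] + 176.203 = 219.713 + 176.203 = 395.916.
Reliability = 395.916 / 510.308 = 0.776.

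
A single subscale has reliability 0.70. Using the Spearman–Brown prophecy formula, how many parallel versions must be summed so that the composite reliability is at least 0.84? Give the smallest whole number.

3

k ≥ ρ*(1−ρ₁)/(ρ₁(1−ρ*)) = 0.84·0.30 / (0.70·0.16) = 2.250.
Smallest integer k = 3.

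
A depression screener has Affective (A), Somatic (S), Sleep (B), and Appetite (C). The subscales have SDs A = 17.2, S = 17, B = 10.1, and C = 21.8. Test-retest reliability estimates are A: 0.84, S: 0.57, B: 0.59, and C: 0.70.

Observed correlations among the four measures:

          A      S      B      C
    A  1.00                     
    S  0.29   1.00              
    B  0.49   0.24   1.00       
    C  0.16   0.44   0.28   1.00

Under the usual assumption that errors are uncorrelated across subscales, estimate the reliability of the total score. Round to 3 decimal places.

Var(A+S+B+C) = 17.2² + 17² + 10.1² + 21.8² + 2·[17.2·17·0.29 + 17.2·10.1·0.49 + 17.2·21.8·0.16 + 17·10.1·0.24 + 17·21.8·0.44 + 10.1·21.8·0.28] = 1162.09 + 991.67 = 2153.76.
Under uncorrelated errors the observed covariances equal the true-score covariances, so only the own-variance terms attenuate.
True-score variance = [17.2²·0.84 + 17²·0.57 + 10.1²·0.59 + 21.8²·0.70] + 991.67 = 806.089 + 991.67 = 1797.76.
Reliability = 1797.76 / 2153.76 = 0.835.

0.835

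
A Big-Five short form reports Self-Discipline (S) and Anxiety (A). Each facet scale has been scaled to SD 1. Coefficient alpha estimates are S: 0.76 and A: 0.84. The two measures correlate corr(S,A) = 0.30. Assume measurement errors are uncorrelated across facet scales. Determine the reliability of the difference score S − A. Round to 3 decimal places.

0.714

Var(S−A) = 1 + 1 − 2·0.30 = 2 − 0.6 = 1.4.
Because errors are independent across components, Cov(Tᵢ,Tⱼ) = Cov(Xᵢ,Xⱼ); the off-diagonal part of the true-score variance is the same as above.
True-score variance = [0.76 + 0.84] − 0.6 = 1.6 − 0.6 = 1.
Reliability = 1 / 1.4 = 0.714.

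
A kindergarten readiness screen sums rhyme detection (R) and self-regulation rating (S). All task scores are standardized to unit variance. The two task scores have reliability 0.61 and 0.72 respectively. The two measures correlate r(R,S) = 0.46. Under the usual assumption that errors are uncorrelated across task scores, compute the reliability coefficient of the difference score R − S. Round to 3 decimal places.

0.380

Var(R−S) = 1 + 1 − 2·0.46 = 2 − 0.92 = 1.08.
With uncorrelated errors the cross-covariances are all true-score covariance, so they carry over unchanged; only the diagonal terms shrink to ρᵢσᵢ².
True-score variance = [0.61 + 0.72] − 0.92 = 1.33 − 0.92 = 0.41.
Reliability = 0.41 / 1.08 = 0.380.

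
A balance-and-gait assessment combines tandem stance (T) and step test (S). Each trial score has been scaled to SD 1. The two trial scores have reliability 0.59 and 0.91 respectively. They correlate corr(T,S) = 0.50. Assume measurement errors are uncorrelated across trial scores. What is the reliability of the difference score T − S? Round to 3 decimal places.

Var(T−S) = 1 + 1 − 2·0.50 = 2 − 1 = 1.
Because errors are independent across components, Cov(Tᵢ,Tⱼ) = Cov(Xᵢ,Xⱼ); the off-diagonal part of the true-score variance is the same as above.
True-score variance = [0.59 + 0.91] − 1 = 1.5 − 1 = 0.5.
Reliability = 0.5 / 1 = 0.500.

0.500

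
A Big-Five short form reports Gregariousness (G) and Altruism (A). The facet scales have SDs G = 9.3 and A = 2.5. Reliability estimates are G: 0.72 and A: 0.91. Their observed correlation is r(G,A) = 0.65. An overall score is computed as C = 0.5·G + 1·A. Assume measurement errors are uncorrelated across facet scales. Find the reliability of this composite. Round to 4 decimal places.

Var(C) = 0.5²·9.3² + 2.5² + 2·[0.5·9.3·2.5·0.65] = 27.8725 + 15.1125 = 42.985.
With uncorrelated errors the cross-covariances are all true-score covariance, so they carry over unchanged; only the diagonal terms shrink to ρᵢσᵢ².
True-score variance = [0.5²·9.3²·0.72 + 2.5²·0.91] + 15.1125 = 21.2557 + 15.1125 = 36.3682.
Reliability = 36.3682 / 42.985 = 0.8461.

0.8461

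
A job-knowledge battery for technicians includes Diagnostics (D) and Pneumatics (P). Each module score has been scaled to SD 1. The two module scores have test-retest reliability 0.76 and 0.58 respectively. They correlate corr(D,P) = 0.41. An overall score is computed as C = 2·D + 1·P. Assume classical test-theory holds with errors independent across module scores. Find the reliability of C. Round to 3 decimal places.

0.792

Var(C) = 2² + 1 + 2·[2·0.41] = 5 + 1.64 = 6.64.
Under uncorrelated errors the observed covariances equal the true-score covariances, so only the own-variance terms attenuate.
True-score variance = [2²·0.76 + 0.58] + 1.64 = 3.62 + 1.64 = 5.26.
Reliability = 5.26 / 6.64 = 0.792.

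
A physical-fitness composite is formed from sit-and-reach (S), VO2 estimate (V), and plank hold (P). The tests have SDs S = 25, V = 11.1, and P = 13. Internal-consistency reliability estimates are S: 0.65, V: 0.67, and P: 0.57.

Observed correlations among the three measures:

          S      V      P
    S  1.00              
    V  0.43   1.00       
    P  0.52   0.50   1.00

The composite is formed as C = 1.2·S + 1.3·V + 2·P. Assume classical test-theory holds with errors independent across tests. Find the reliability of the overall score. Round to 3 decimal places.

0.798

Var(C) = 1.2²·25² + 1.3²·11.1² + 2²·13² + 2·[1.56·25·11.1·0.43 + 2.4·25·13·0.52 + 2.6·11.1·13·0.50] = 1784.22 + 1558.67 = 3342.9.
Because errors are independent across components, Cov(Tᵢ,Tⱼ) = Cov(Xᵢ,Xⱼ); the off-diagonal part of the true-score variance is the same as above.
True-score variance = [1.2²·25²·0.65 + 1.3²·11.1²·0.67 + 2²·13²·0.57] + 1558.67 = 1109.83 + 1558.67 = 2668.5.
Reliability = 2668.5 / 3342.9 = 0.798.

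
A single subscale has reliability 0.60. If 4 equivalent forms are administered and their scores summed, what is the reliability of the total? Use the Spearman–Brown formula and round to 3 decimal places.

ρ_k = kρ / (1 + (k−1)ρ) = 4·0.60 / (1 + 3·0.60) = 2.400 / 2.800 = 0.857.

0.857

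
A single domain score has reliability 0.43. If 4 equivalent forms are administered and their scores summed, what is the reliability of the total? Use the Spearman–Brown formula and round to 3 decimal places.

ρ_k = kρ / (1 + (k−1)ρ) = 4·0.43 / (1 + 3·0.43) = 1.720 / 2.290 = 0.751.

0.751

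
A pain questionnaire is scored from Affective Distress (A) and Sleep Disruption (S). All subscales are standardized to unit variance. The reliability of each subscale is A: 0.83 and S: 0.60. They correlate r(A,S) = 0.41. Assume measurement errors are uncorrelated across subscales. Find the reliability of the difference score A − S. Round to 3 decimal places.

Var(A−S) = 1 + 1 − 2·0.41 = 2 − 0.82 = 1.18.
Under uncorrelated errors the observed covariances equal the true-score covariances, so only the own-variance terms attenuate.
True-score variance = [0.83 + 0.60] − 0.82 = 1.43 − 0.82 = 0.61.
Reliability = 0.61 / 1.18 = 0.517.

0.517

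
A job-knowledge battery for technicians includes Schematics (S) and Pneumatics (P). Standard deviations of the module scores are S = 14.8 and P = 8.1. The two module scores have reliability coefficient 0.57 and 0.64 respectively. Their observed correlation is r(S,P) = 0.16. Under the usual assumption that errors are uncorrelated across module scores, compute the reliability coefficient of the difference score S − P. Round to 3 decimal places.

Var(S−P) = 14.8² + 8.1² − 2·14.8·8.1·0.16 = 284.65 − 38.3616 = 246.288.
Because errors are independent across components, Cov(Tᵢ,Tⱼ) = Cov(Xᵢ,Xⱼ); the off-diagonal part of the true-score variance is the same as above.
True-score variance = [14.8²·0.57 + 8.1²·0.64] − 38.3616 = 166.843 − 38.3616 = 128.482.
Reliability = 128.482 / 246.288 = 0.522.

0.522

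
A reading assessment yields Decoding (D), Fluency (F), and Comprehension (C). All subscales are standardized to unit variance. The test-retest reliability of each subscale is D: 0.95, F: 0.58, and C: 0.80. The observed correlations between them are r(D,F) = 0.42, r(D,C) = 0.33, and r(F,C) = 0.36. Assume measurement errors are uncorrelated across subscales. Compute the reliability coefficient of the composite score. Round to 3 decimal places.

Var(D+F+C) = 3 + 2·[0.42 + 0.33 + 0.36] = 3 + 2.22 = 5.22.
Under uncorrelated errors the observed covariances equal the true-score covariances, so only the own-variance terms attenuate.
True-score variance = [0.95 + 0.58 + 0.80] + 2.22 = 2.33 + 2.22 = 4.55.
Reliability = 4.55 / 5.22 = 0.872.

0.872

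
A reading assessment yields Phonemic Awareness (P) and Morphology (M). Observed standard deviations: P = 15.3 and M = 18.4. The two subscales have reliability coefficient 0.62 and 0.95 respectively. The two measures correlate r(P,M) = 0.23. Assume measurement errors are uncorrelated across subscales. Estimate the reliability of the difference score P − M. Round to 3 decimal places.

Var(P−M) = 15.3² + 18.4² − 2·15.3·18.4·0.23 = 572.65 − 129.499 = 443.151.
Under uncorrelated errors the observed covariances equal the true-score covariances, so only the own-variance terms attenuate.
True-score variance = [15.3²·0.62 + 18.4²·0.95] − 129.499 = 466.768 − 129.499 = 337.269.
Reliability = 337.269 / 443.151 = 0.761.

0.761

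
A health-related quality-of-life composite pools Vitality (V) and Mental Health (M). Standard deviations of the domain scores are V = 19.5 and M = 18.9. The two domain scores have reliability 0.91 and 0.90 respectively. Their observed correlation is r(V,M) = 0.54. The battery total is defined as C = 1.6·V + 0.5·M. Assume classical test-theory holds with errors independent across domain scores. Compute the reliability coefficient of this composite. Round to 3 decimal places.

0.930

Var(C) = 1.6²·19.5² + 0.5²·18.9² + 2·[0.8·19.5·18.9·0.54] = 1062.74 + 318.427 = 1381.17.
Because errors are independent across components, Cov(Tᵢ,Tⱼ) = Cov(Xᵢ,Xⱼ); the off-diagonal part of the true-score variance is the same as above.
True-score variance = [1.6²·19.5²·0.91 + 0.5²·18.9²·0.90] + 318.427 = 966.203 + 318.427 = 1284.63.
Reliability = 1284.63 / 1381.17 = 0.930.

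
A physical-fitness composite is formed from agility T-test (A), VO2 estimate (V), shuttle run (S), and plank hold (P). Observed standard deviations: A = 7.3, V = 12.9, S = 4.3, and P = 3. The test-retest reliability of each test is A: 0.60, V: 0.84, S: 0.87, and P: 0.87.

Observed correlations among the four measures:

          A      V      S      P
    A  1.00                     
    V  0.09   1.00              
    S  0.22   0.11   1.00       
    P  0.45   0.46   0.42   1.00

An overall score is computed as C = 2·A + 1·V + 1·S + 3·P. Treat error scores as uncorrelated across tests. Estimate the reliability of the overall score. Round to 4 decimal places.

Var(C) = 2²·7.3² + 12.9² + 4.3² + 3²·3² + 2·[2·7.3·12.9·0.09 + 2·7.3·4.3·0.22 + 6·7.3·3·0.45 + 12.9·4.3·0.11 + 3·12.9·3·0.46 + 3·4.3·3·0.42] = 479.06 + 331.308 = 810.368.
Because errors are independent across components, Cov(Tᵢ,Tⱼ) = Cov(Xᵢ,Xⱼ); the off-diagonal part of the true-score variance is the same as above.
True-score variance = [2²·7.3²·0.60 + 12.9²·0.84 + 4.3²·0.87 + 3²·3²·0.87] + 331.308 = 354.237 + 331.308 = 685.544.
Reliability = 685.544 / 810.368 = 0.8460.

0.8460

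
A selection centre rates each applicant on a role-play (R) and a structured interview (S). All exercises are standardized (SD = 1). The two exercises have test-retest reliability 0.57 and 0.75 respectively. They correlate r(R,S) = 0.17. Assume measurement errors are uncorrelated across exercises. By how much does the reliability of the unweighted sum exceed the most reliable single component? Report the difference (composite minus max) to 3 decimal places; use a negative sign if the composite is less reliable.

Var(sum) = 2 + 0.34 = 2.34; true-score variance = 1.32 + 0.34 = 1.66; composite reliability = 0.7094.
Max component reliability = 0.7500.
Difference = 0.7094 − 0.7500 = -0.041.

-0.041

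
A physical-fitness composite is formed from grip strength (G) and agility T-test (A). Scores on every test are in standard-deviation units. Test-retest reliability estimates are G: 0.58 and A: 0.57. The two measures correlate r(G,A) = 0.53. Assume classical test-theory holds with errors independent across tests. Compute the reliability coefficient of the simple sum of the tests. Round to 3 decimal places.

0.722

Var(G+A) = 2 + 2·[0.53] = 2 + 1.06 = 3.06.
Under uncorrelated errors the observed covariances equal the true-score covariances, so only the own-variance terms attenuate.
True-score variance = [0.58 + 0.57] + 1.06 = 1.15 + 1.06 = 2.21.
Reliability = 2.21 / 3.06 = 0.722.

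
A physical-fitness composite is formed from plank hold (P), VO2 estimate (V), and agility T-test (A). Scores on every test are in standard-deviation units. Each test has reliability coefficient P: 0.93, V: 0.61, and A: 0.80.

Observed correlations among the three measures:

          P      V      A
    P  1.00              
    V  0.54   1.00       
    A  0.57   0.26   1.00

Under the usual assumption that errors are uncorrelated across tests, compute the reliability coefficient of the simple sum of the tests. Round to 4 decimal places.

Var(P+V+A) = 3 + 2·[0.54 + 0.57 + 0.26] = 3 + 2.74 = 5.74.
Because errors are independent across components, Cov(Tᵢ,Tⱼ) = Cov(Xᵢ,Xⱼ); the off-diagonal part of the true-score variance is the same as above.
True-score variance = [0.93 + 0.61 + 0.80] + 2.74 = 2.34 + 2.74 = 5.08.
Reliability = 5.08 / 5.74 = 0.8850.

0.8850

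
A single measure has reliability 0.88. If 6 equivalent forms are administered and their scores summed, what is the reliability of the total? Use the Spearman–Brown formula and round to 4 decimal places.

ρ_k = kρ / (1 + (k−1)ρ) = 6·0.88 / (1 + 5·0.88) = 5.280 / 5.400 = 0.9778.

0.9778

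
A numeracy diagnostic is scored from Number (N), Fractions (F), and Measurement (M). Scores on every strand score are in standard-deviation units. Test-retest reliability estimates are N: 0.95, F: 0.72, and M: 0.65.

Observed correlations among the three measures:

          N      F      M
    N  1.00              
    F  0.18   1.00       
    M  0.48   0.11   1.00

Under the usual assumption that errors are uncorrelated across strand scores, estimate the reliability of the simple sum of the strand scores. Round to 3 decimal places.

Var(N+F+M) = 3 + 2·[0.18 + 0.48 + 0.11] = 3 + 1.54 = 4.54.
Because errors are independent across components, Cov(Tᵢ,Tⱼ) = Cov(Xᵢ,Xⱼ); the off-diagonal part of the true-score variance is the same as above.
True-score variance = [0.95 + 0.72 + 0.65] + 1.54 = 2.32 + 1.54 = 3.86.
Reliability = 3.86 / 4.54 = 0.850.

0.850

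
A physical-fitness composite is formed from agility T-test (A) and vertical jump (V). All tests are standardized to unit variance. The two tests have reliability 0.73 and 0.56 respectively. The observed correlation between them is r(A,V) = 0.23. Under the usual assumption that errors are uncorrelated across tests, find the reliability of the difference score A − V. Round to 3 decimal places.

0.539

Var(A−V) = 1 + 1 − 2·0.23 = 2 − 0.46 = 1.54.
Under uncorrelated errors the observed covariances equal the true-score covariances, so only the own-variance terms attenuate.
True-score variance = [0.73 + 0.56] − 0.46 = 1.29 − 0.46 = 0.83.
Reliability = 0.83 / 1.54 = 0.539.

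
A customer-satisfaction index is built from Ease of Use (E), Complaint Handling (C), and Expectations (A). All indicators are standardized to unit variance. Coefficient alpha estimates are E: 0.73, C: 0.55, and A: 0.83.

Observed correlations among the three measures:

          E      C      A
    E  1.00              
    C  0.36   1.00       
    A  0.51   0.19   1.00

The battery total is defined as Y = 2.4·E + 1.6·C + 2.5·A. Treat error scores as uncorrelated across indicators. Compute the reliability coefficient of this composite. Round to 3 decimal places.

0.849

Var(Y) = 2.4² + 1.6² + 2.5² + 2·[3.84·0.36 + 6·0.51 + 4·0.19] = 14.57 + 10.4048 = 24.9748.
Under uncorrelated errors the observed covariances equal the true-score covariances, so only the own-variance terms attenuate.
True-score variance = [2.4²·0.73 + 1.6²·0.55 + 2.5²·0.83] + 10.4048 = 10.8003 + 10.4048 = 21.2051.
Reliability = 21.2051 / 24.9748 = 0.849.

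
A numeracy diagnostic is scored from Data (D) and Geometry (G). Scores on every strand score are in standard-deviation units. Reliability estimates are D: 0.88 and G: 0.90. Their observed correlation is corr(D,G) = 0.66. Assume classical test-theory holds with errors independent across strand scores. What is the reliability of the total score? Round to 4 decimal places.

0.9337

Var(D+G) = 2 + 2·[0.66] = 2 + 1.32 = 3.32.
With uncorrelated errors the cross-covariances are all true-score covariance, so they carry over unchanged; only the diagonal terms shrink to ρᵢσᵢ².
True-score variance = [0.88 + 0.90] + 1.32 = 1.78 + 1.32 = 3.1.
Reliability = 3.1 / 3.32 = 0.9337.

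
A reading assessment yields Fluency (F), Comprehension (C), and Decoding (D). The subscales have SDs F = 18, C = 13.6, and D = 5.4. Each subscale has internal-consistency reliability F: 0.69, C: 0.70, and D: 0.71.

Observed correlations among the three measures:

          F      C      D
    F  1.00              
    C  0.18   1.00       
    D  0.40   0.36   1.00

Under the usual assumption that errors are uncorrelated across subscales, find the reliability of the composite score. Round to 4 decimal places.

Var(F+C+D) = 18² + 13.6² + 5.4² + 2·[18·13.6·0.18 + 18·5.4·0.40 + 13.6·5.4·0.36] = 538.12 + 218.765 = 756.885.
Under uncorrelated errors the observed covariances equal the true-score covariances, so only the own-variance terms attenuate.
True-score variance = [18²·0.69 + 13.6²·0.70 + 5.4²·0.71] + 218.765 = 373.736 + 218.765 = 592.5.
Reliability = 592.5 / 756.885 = 0.7828.

0.7828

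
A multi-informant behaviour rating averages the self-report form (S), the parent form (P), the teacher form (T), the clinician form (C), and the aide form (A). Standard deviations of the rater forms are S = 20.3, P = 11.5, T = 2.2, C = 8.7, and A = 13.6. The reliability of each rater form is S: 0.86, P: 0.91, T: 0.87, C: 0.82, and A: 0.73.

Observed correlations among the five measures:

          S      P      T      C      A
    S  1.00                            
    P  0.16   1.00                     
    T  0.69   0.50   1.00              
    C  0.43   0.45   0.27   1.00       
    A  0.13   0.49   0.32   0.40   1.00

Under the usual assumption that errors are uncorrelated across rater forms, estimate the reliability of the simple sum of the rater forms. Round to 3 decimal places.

0.914

Var(S+P+T+C+A) = 20.3² + 11.5² + 2.2² + 8.7² + 13.6² + 2·[20.3·11.5·0.16 + 20.3·2.2·0.69 + 20.3·8.7·0.43 + 20.3·13.6·0.13 + 11.5·2.2·0.50 + 11.5·8.7·0.45 + 11.5·13.6·0.49 + 2.2·8.7·0.27 + 2.2·13.6·0.32 + 8.7·13.6·0.40] = 809.83 + 752.758 = 1562.59.
With uncorrelated errors the cross-covariances are all true-score covariance, so they carry over unchanged; only the diagonal terms shrink to ρᵢσᵢ².
True-score variance = [20.3²·0.86 + 11.5²·0.91 + 2.2²·0.87 + 8.7²·0.82 + 13.6²·0.73] + 752.758 = 676.042 + 752.758 = 1428.8.
Reliability = 1428.8 / 1562.59 = 0.914.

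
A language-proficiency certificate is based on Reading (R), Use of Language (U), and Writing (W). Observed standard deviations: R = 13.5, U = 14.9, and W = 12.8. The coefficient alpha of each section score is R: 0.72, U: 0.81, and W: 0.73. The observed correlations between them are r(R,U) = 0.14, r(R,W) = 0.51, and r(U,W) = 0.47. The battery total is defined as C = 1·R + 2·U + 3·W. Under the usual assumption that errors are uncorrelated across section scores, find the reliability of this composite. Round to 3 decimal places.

0.855

Var(C) = 13.5² + 2²·14.9² + 3²·12.8² + 2·[2·13.5·14.9·0.14 + 3·13.5·12.8·0.51 + 6·14.9·12.8·0.47] = 2544.85 + 1717.07 = 4261.92.
With uncorrelated errors the cross-covariances are all true-score covariance, so they carry over unchanged; only the diagonal terms shrink to ρᵢσᵢ².
True-score variance = [13.5²·0.72 + 2²·14.9²·0.81 + 3²·12.8²·0.73] + 1717.07 = 1926.96 + 1717.07 = 3644.03.
Reliability = 3644.03 / 4261.92 = 0.855.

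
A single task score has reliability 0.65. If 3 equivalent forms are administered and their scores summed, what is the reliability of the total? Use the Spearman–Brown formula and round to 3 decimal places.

ρ_k = kρ / (1 + (k−1)ρ) = 3·0.65 / (1 + 2·0.65) = 1.950 / 2.300 = 0.848.

0.848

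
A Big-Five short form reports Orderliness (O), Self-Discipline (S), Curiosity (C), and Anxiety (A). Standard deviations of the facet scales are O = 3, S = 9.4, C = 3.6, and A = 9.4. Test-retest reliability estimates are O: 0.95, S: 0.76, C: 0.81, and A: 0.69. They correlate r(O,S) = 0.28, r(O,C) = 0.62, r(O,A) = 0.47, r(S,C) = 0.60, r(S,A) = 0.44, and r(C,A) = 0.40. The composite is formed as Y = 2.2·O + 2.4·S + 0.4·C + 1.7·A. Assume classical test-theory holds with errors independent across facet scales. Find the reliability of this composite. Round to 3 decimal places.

Var(Y) = 2.2²·3² + 2.4²·9.4² + 0.4²·3.6² + 1.7²·9.4² + 2·[5.28·3·9.4·0.28 + 0.88·3·3.6·0.62 + 3.74·3·9.4·0.47 + 0.96·9.4·3.6·0.60 + 4.08·9.4·9.4·0.44 + 0.68·3.6·9.4·0.40] = 809.948 + 568.947 = 1378.89.
Under uncorrelated errors the observed covariances equal the true-score covariances, so only the own-variance terms attenuate.
True-score variance = [2.2²·3²·0.95 + 2.4²·9.4²·0.76 + 0.4²·3.6²·0.81 + 1.7²·9.4²·0.69] + 568.947 = 606.065 + 568.947 = 1175.01.
Reliability = 1175.01 / 1378.89 = 0.852.

0.852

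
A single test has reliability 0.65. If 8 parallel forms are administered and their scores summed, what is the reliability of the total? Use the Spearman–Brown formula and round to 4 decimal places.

0.9369

ρ_k = kρ / (1 + (k−1)ρ) = 8·0.65 / (1 + 7·0.65) = 5.200 / 5.550 = 0.9369.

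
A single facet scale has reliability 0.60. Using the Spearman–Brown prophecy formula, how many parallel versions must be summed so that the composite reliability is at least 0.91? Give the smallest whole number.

k ≥ ρ*(1−ρ₁)/(ρ₁(1−ρ*)) = 0.91·0.40 / (0.60·0.09) = 6.741.
Smallest integer k = 7.

7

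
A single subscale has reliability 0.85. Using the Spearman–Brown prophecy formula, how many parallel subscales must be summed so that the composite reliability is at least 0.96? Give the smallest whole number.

k ≥ ρ*(1−ρ₁)/(ρ₁(1−ρ*)) = 0.96·0.15 / (0.85·0.04) = 4.235.
Smallest integer k = 5.

5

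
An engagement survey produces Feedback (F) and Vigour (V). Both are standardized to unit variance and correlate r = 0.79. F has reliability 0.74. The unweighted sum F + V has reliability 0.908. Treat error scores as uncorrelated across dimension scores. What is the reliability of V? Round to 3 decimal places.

0.931

Var(F+V) = 2 + 2·0.79 = 3.580.
True-score variance = ρ_F + ρ_V + 2·0.79, so 0.908 = (0.74 + ρ_V + 1.58) / 3.580.
ρ_V = 0.908·3.580 − 0.74 − 1.58 = 0.931.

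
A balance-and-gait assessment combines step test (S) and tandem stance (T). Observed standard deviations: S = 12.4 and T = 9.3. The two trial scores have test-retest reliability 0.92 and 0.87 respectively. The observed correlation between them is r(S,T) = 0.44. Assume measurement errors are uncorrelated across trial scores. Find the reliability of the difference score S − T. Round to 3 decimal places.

Var(S−T) = 12.4² + 9.3² − 2·12.4·9.3·0.44 = 240.25 − 101.482 = 138.768.
Under uncorrelated errors the observed covariances equal the true-score covariances, so only the own-variance terms attenuate.
True-score variance = [12.4²·0.92 + 9.3²·0.87] − 101.482 = 216.706 − 101.482 = 115.224.
Reliability = 115.224 / 138.768 = 0.830.

0.830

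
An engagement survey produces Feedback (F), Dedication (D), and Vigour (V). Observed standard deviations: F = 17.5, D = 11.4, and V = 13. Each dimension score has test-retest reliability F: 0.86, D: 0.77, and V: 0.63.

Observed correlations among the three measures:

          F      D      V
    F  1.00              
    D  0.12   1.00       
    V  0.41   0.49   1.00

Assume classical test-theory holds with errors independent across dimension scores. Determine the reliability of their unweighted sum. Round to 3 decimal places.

0.863

Var(F+D+V) = 17.5² + 11.4² + 13² + 2·[17.5·11.4·0.12 + 17.5·13·0.41 + 11.4·13·0.49] = 605.21 + 379.666 = 984.876.
With uncorrelated errors the cross-covariances are all true-score covariance, so they carry over unchanged; only the diagonal terms shrink to ρᵢσᵢ².
True-score variance = [17.5²·0.86 + 11.4²·0.77 + 13²·0.63] + 379.666 = 469.914 + 379.666 = 849.58.
Reliability = 849.58 / 984.876 = 0.863.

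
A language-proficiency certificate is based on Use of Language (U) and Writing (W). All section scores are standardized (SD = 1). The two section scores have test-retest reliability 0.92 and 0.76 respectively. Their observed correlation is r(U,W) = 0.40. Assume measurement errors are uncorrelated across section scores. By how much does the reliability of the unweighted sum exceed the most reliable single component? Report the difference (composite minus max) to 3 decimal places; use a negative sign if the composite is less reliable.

-0.034

Var(sum) = 2 + 0.8 = 2.8; true-score variance = 1.68 + 0.8 = 2.48; composite reliability = 0.8857.
Max component reliability = 0.9200.
Difference = 0.8857 − 0.9200 = -0.034.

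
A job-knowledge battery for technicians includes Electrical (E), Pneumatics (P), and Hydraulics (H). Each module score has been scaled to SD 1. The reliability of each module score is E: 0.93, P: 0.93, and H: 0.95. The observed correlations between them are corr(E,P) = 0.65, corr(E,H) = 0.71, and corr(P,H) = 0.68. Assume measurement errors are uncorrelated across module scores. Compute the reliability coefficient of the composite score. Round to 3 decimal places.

0.973

Var(E+P+H) = 3 + 2·[0.65 + 0.71 + 0.68] = 3 + 4.08 = 7.08.
With uncorrelated errors the cross-covariances are all true-score covariance, so they carry over unchanged; only the diagonal terms shrink to ρᵢσᵢ².
True-score variance = [0.93 + 0.93 + 0.95] + 4.08 = 2.81 + 4.08 = 6.89.
Reliability = 6.89 / 7.08 = 0.973.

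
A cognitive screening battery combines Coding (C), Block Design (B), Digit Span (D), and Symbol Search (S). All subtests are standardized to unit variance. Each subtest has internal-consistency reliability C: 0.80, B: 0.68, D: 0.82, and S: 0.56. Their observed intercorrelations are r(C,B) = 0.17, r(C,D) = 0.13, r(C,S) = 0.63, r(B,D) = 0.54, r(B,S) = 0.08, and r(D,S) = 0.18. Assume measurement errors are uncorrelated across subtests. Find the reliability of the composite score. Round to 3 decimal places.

0.847

Var(C+B+D+S) = 4 + 2·[0.17 + 0.13 + 0.63 + 0.54 + 0.08 + 0.18] = 4 + 3.46 = 7.46.
Because errors are independent across components, Cov(Tᵢ,Tⱼ) = Cov(Xᵢ,Xⱼ); the off-diagonal part of the true-score variance is the same as above.
True-score variance = [0.80 + 0.68 + 0.82 + 0.56] + 3.46 = 2.86 + 3.46 = 6.32.
Reliability = 6.32 / 7.46 = 0.847.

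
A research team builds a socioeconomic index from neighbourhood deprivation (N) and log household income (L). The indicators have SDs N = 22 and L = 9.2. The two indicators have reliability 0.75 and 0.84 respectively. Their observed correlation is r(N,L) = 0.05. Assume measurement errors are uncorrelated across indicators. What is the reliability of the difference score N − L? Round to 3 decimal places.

Var(N−L) = 22² + 9.2² − 2·22·9.2·0.05 = 568.64 − 20.24 = 548.4.
Under uncorrelated errors the observed covariances equal the true-score covariances, so only the own-variance terms attenuate.
True-score variance = [22²·0.75 + 9.2²·0.84] − 20.24 = 434.098 − 20.24 = 413.858.
Reliability = 413.858 / 548.4 = 0.755.

0.755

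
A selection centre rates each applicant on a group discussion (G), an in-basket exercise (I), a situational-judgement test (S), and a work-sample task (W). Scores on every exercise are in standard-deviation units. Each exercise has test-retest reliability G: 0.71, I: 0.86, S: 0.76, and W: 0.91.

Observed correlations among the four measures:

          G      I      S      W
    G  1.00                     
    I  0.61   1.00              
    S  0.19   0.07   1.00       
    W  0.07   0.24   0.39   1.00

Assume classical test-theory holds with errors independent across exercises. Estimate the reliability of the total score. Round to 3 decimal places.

Var(G+I+S+W) = 4 + 2·[0.61 + 0.19 + 0.07 + 0.07 + 0.24 + 0.39] = 4 + 3.14 = 7.14.
Under uncorrelated errors the observed covariances equal the true-score covariances, so only the own-variance terms attenuate.
True-score variance = [0.71 + 0.86 + 0.76 + 0.91] + 3.14 = 3.24 + 3.14 = 6.38.
Reliability = 6.38 / 7.14 = 0.894.

0.894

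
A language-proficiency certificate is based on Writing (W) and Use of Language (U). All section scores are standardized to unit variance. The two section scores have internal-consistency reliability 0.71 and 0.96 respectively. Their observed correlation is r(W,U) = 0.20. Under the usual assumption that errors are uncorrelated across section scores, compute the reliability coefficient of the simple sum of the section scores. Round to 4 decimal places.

0.8625

Var(W+U) = 2 + 2·[0.20] = 2 + 0.4 = 2.4.
Because errors are independent across components, Cov(Tᵢ,Tⱼ) = Cov(Xᵢ,Xⱼ); the off-diagonal part of the true-score variance is the same as above.
True-score variance = [0.71 + 0.96] + 0.4 = 1.67 + 0.4 = 2.07.
Reliability = 2.07 / 2.4 = 0.8625.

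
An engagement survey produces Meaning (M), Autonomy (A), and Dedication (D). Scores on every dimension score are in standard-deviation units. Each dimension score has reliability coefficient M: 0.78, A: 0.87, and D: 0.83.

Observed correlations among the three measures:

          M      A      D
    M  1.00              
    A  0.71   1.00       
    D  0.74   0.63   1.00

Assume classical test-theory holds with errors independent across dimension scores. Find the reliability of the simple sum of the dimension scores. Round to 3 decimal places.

Var(M+A+D) = 3 + 2·[0.71 + 0.74 + 0.63] = 3 + 4.16 = 7.16.
With uncorrelated errors the cross-covariances are all true-score covariance, so they carry over unchanged; only the diagonal terms shrink to ρᵢσᵢ².
True-score variance = [0.78 + 0.87 + 0.83] + 4.16 = 2.48 + 4.16 = 6.64.
Reliability = 6.64 / 7.16 = 0.927.

0.927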